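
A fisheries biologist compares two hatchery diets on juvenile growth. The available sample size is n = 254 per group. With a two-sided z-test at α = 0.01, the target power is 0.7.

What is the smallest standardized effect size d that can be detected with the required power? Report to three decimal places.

Need Φ(δ − 2.576) = 0.7, so δ = 2.576 + 0.524 = 3.100.
(The second rejection-region term Φ(−δ − z_{α/2}) is negligible and dropped.)
δ = d·√(n/2) ⇒ d = δ/√(n/2) = 3.100/√(254/2) = 0.2751.

d ≈ 0.275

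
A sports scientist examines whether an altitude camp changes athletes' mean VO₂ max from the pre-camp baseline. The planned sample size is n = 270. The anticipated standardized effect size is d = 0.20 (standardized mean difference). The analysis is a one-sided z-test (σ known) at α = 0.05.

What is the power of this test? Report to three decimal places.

Noncentrality parameter: δ = d·√n = 0.20 × √270 = 3.2863
One-sided α = 0.05 → critical value z_{0.05} = 1.645.
Power = P(Z > 1.645 − δ) = Φ(1.641) = 0.9497.

Power ≈ 0.950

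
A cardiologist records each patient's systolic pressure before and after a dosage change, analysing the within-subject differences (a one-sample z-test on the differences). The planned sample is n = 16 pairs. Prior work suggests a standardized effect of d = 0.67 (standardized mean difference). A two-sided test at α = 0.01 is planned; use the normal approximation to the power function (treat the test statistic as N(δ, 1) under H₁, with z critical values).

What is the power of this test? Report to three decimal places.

Noncentrality parameter: λ = d·√n = 0.67 × √16 = 2.6800
Critical value for a two-sided test at α = 0.01: z_{α/2} = 2.576.
Power = Φ(λ − 2.576) + Φ(−λ − 2.576) = Φ(0.104) + Φ(-5.256) = 0.5415 + 0.0000 = 0.5415.

Power ≈ 0.541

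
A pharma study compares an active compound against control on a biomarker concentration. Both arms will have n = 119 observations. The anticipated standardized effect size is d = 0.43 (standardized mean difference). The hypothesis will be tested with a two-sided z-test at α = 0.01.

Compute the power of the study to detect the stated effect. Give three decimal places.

Noncentrality parameter: δ = d·√(n/2) = 0.43 × √(119/2) = 3.3169
Critical value for a two-sided test at α = 0.01: z_{α/2} = 2.576.
Power = Φ(δ − 2.576) + Φ(−δ − 2.576) = Φ(0.741) + Φ(-5.893) = 0.7707 + 0.0000 = 0.7707.

Power ≈ 0.771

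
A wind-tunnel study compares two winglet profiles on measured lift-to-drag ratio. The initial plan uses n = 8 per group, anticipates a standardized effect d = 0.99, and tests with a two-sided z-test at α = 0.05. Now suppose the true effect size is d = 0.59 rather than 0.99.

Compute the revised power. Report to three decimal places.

With d = 0.59: δ = d·√(n/2) = 0.59 × √(8/2) = 1.1800. Critical value z_{0.025} = 1.960.
Revised power = Φ(δ − 1.960) + Φ(−δ − 1.960) = Φ(-0.780) + Φ(-3.140) = 0.2177 + 0.0008 = 0.2186.

Power ≈ 0.219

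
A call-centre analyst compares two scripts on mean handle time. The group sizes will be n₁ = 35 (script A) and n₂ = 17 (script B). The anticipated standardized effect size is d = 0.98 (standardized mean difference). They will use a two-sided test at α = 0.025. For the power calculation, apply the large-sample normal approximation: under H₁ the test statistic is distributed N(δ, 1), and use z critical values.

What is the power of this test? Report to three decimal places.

Noncentrality parameter: δ = d / √(1/n₁ + 1/n₂) = 0.98 / √(1/35 + 1/17) = 3.3150
Two-sided α = 0.025 → critical value z_{0.0125} = 2.241.
Power = Φ(δ − 2.241) + Φ(−δ − 2.241) = Φ(1.074) + Φ(-5.556) = 0.8585 + 0.0000 = 0.8585.

Power ≈ 0.858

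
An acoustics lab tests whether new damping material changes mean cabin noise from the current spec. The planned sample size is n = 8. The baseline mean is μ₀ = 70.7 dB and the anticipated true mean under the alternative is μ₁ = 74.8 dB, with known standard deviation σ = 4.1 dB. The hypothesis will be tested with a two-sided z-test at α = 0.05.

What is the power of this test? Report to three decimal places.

Power ≈ 0.807

Standardized effect: d = |μ₁ − μ₀| / σ = |74.8 − 70.7| / 4.1 = 1.0000
Noncentrality parameter: δ = d·√n = 1.0000 × √8 = 2.8284
Two-sided α = 0.05 → critical value z_{0.025} = 1.960.
Power = Φ(δ − 1.960) + Φ(−δ − 1.960) = Φ(0.868) + Φ(-4.788) = 0.8074 + 0.0000 = 0.8074.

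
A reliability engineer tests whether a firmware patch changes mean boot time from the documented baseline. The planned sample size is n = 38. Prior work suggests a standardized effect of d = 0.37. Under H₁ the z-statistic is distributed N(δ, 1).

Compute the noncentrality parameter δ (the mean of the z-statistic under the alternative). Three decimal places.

δ = d·√n = 0.37 × √38 = 2.2808

δ ≈ 2.281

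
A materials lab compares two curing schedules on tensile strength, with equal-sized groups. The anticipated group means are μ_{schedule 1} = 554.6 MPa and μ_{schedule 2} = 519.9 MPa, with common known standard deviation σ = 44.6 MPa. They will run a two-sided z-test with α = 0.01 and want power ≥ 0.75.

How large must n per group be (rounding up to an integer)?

Standardized effect: d = |μ_{schedule 1} − μ_{schedule 2}| / σ = |554.6 − 519.9| / 44.6 = 0.7780
For power 0.75 need Φ(δ − z_{0.005}) = 0.75, so δ = z_{0.005} + z_{0.25} = 2.576 + 0.674 = 3.250.
(The Φ(−δ − z_{α/2}) term is vanishingly small for δ > 0 and is dropped in the standard sample-size formula.)
δ = d·√(n/2) ⇒ n = 2(δ/d)² = 2 × (3.250 / 0.7780)² = 34.91.
Rounding up, n = 35 per group.

n = 35 per group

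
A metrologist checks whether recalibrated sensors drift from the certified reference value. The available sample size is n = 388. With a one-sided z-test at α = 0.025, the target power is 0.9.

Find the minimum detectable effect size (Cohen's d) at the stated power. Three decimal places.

d ≈ 0.165

Required noncentrality: δ = z_{0.025} + z_{0.10} = 1.960 + 1.282 = 3.242.
δ = d·√n ⇒ d = δ/√n = 3.242/√388 = 0.1646.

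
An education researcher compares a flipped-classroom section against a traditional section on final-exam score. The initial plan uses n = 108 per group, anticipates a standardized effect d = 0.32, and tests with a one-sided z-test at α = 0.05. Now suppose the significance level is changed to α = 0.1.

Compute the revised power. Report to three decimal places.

Power ≈ 0.858

δ = d·√(n/2) = 0.32 × √(108/2) = 2.3515 (unchanged). New critical value: z_{0.1} = 1.282.
Revised power = Φ(δ − 1.282) = Φ(1.070) = 0.8577.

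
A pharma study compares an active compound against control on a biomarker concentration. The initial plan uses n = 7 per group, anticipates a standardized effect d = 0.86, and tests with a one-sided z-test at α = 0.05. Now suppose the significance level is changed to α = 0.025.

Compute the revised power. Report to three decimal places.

δ = d·√(n/2) = 0.86 × √(7/2) = 1.6089 (unchanged). New critical value: z_{0.025} = 1.960.
Revised power = P(Z > 1.960 − δ) = Φ(-0.351) = 0.3628.

Power ≈ 0.363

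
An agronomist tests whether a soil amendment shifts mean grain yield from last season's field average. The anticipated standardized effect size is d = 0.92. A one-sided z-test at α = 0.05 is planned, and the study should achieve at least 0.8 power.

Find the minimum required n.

Set Φ(δ − 1.645) = 0.8; then δ − 1.645 = Φ⁻¹(0.8) = 0.842, giving δ = 2.486.
δ = d·√n ⇒ n = (δ/d)² = (2.486 / 0.92)² = 7.30.
Round up to the next whole unit.

n = 8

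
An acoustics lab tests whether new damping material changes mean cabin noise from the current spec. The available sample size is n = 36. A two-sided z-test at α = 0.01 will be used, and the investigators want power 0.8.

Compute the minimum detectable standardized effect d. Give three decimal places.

d ≈ 0.570

Need Φ(δ − 2.576) = 0.8, so δ = 2.576 + 0.842 = 3.417.
(Lower-tail contribution to power is negligible for δ > 0.)
δ = d·√n ⇒ d = δ/√n = 3.417/√36 = 0.5696.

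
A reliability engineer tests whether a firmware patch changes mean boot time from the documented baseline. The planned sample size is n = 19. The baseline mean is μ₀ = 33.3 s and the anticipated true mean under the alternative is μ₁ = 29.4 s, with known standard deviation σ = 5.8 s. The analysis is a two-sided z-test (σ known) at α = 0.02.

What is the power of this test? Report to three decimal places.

Standardized effect: d = |μ₁ − μ₀| / σ = |29.4 − 33.3| / 5.8 = 0.6724
Noncentrality parameter: δ = d·√n = 0.6724 × √19 = 2.9310
Critical value for a two-sided test at α = 0.02: z_{α/2} = 2.326.
Power = Φ(δ − 2.326) + Φ(−δ − 2.326) = Φ(0.605) + Φ(-5.257) = 0.7273 + 0.0000 = 0.7273.

Power ≈ 0.727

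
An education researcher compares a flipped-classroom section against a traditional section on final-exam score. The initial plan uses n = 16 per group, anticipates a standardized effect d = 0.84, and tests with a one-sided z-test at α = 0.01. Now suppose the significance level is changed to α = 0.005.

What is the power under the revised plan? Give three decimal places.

Power ≈ 0.421

δ = d·√(n/2) = 0.84 × √(16/2) = 2.3759 (unchanged). New critical value: z_{0.005} = 2.576.
Revised power = P(Z > 2.576 − δ) = Φ(-0.200) = 0.4208.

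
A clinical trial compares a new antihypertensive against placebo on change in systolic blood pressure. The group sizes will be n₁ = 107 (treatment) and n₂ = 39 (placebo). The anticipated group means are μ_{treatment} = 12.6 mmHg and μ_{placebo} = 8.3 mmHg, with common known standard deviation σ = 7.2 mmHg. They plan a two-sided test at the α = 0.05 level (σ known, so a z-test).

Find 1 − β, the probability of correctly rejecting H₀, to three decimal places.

Standardized effect: d = |μ_{treatment} − μ_{placebo}| / σ = |12.6 − 8.3| / 7.2 = 0.5972
Noncentrality parameter: δ = d / √(1/n₁ + 1/n₂) = 0.5972 / √(1/107 + 1/39) = 3.1929
Critical value for a two-sided test at α = 0.05: z_{α/2} = 1.960.
Power = Φ(δ − 1.960) + Φ(−δ − 1.960) = Φ(1.233) + Φ(-5.153) = 0.8912 + 0.0000 = 0.8912.

Power ≈ 0.891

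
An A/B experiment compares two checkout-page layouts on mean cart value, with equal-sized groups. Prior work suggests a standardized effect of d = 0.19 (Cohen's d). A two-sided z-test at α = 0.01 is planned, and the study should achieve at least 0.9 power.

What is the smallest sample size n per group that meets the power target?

For power 0.9 need Φ(δ − z_{0.005}) = 0.9, so δ = z_{0.005} + z_{0.10} = 2.576 + 1.282 = 3.857.
(Ignoring the negligible lower-tail rejection probability gives the usual closed-form inversion.)
δ = d·√(n/2) ⇒ n = 2(δ/d)² = 2 × (3.857 / 0.19)² = 824.34.
Rounding up, n = 825 per group.

n = 825 per group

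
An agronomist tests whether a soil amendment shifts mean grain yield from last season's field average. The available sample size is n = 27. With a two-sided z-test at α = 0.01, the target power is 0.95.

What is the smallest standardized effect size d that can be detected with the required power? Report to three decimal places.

d ≈ 0.812

Required noncentrality: δ = z_{0.005} + z_{0.05} = 2.576 + 1.645 = 4.221.
(The second rejection-region term Φ(−δ − z_{α/2}) is negligible and dropped.)
δ = d·√n ⇒ d = δ/√n = 4.221/√27 = 0.8123.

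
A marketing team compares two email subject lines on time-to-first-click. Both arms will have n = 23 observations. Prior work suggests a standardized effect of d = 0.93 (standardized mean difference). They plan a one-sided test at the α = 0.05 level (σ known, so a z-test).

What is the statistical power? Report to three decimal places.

Noncentrality parameter: δ = d·√(n/2) = 0.93 × √(23/2) = 3.1538
Critical value for a one-sided test at α = 0.05: z_α = 1.645.
Power = P(Z > 1.645 − δ) = Φ(1.509) = 0.9343.

Power ≈ 0.934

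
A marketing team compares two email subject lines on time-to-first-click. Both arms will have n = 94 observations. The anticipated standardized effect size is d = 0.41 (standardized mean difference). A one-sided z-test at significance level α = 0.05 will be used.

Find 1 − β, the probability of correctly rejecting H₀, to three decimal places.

Power ≈ 0.878

Noncentrality parameter: δ = d·√(n/2) = 0.41 × √(94/2) = 2.8108
Critical value for a one-sided test at α = 0.05: z_α = 1.645.
Power = P(Z > 1.645 − δ) = Φ(1.166) = 0.8782.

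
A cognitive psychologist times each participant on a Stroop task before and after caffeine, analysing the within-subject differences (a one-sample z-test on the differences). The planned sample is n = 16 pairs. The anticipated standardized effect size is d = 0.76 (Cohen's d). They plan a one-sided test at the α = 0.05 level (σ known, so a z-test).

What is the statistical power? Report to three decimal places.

Noncentrality parameter: λ = d·√n = 0.76 × √16 = 3.0400
Critical value for a one-sided test at α = 0.05: z_α = 1.645.
Power = P(Z > 1.645 − λ) = Φ(1.395) = 0.9185.

Power ≈ 0.919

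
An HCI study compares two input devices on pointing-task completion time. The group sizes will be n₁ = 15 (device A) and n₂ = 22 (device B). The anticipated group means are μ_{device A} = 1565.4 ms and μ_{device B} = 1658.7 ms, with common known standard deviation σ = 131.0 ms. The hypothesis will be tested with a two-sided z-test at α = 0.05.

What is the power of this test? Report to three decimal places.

Power ≈ 0.566

Standardized effect: d = |μ_{device A} − μ_{device B}| / σ = |1565.4 − 1658.7| / 131.0 = 0.7122
Noncentrality parameter: λ = d / √(1/n₁ + 1/n₂) = 0.7122 / √(1/15 + 1/22) = 2.1270
Two-sided α = 0.05 → critical value z_{0.025} = 1.960.
Power = Φ(λ − 1.960) + Φ(−λ − 1.960) = Φ(0.167) + Φ(-4.087) = 0.5663 + 0.0000 = 0.5663.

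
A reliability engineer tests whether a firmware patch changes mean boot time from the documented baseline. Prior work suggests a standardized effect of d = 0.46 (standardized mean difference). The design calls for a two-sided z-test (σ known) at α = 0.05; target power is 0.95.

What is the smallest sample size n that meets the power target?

For power 0.95 need Φ(δ − z_{0.025}) = 0.95, so δ = z_{0.025} + z_{0.05} = 1.960 + 1.645 = 3.605.
(For δ > 0 the lower-tail rejection region contributes negligibly to power, so the one-term inversion is standard.)
δ = d·√n ⇒ n = (δ/d)² = (3.605 / 0.46)² = 61.41.
Rounding up, n = 62.

n = 62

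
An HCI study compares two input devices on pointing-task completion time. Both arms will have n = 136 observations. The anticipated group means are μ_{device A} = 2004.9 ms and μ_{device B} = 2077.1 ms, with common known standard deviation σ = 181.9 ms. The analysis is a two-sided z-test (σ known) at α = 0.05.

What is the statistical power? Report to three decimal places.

Power ≈ 0.905

Standardized effect: d = |μ_{device A} − μ_{device B}| / σ = |2004.9 − 2077.1| / 181.9 = 0.3969
Noncentrality parameter: δ = d·√(n/2) = 0.3969 × √(136/2) = 3.2731
Two-sided α = 0.05 → critical value z_{0.025} = 1.960.
Power = Φ(δ − 1.960) + Φ(−δ − 1.960) = Φ(1.313) + Φ(-5.233) = 0.9054 + 0.0000 = 0.9054.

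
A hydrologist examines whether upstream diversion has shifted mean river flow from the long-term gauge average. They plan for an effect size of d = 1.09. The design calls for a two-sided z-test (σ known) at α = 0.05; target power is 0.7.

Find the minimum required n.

n = 6

For power 0.7 need Φ(δ − z_{0.025}) = 0.7, so δ = z_{0.025} + z_{0.30} = 1.960 + 0.524 = 2.484.
(Ignoring the negligible lower-tail rejection probability gives the usual closed-form inversion.)
δ = d·√n ⇒ n = (δ/d)² = (2.484 / 1.09)² = 5.19.
Round up to the next whole unit.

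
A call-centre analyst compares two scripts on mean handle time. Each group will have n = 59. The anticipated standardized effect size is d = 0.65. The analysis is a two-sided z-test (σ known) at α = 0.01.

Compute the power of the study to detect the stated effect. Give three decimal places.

Noncentrality parameter: δ = d·√(n/2) = 0.65 × √(59/2) = 3.5304
Critical value for a two-sided test at α = 0.01: z_{α/2} = 2.576.
Power = Φ(δ − 2.576) + Φ(−δ − 2.576) = Φ(0.955) + Φ(-6.106) = 0.8301 + 0.0000 = 0.8301.

Power ≈ 0.830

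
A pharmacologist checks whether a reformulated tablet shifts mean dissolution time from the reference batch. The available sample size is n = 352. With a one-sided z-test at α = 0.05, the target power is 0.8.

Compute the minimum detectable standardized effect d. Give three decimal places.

d ≈ 0.133

Need Φ(δ − 1.645) = 0.8, so δ = 1.645 + 0.842 = 2.486.
δ = d·√n ⇒ d = δ/√n = 2.486/√352 = 0.1325.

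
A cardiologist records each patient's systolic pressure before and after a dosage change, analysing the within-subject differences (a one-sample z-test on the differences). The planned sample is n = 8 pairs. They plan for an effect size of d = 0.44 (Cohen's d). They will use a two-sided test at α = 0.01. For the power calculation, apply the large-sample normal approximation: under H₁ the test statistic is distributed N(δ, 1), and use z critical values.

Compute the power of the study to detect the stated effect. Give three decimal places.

Power ≈ 0.092

Noncentrality parameter: δ = d·√n = 0.44 × √8 = 1.2445
Two-sided α = 0.01 → critical value z_{0.005} = 2.576.
Power = Φ(δ − 2.576) + Φ(−δ − 2.576) = Φ(-1.331) + Φ(-3.820) = 0.0915 + 0.0001 = 0.0916.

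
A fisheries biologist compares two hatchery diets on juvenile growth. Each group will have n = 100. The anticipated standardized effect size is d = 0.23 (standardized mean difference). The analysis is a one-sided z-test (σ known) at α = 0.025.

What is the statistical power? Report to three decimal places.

Noncentrality parameter: δ = d·√(n/2) = 0.23 × √(100/2) = 1.6263
One-sided α = 0.025 → critical value z_{0.025} = 1.960.
Power = Φ(δ − 1.960) = Φ(-0.334) = 0.3693.

Power ≈ 0.369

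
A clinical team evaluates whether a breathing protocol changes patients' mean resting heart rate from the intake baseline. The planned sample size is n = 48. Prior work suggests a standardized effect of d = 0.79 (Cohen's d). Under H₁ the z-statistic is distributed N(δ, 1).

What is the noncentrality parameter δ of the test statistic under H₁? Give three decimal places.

δ ≈ 5.473

The noncentrality parameter scales effect size by the design's sample-size factor: δ = d·√n = 0.79 × √48 = 5.4733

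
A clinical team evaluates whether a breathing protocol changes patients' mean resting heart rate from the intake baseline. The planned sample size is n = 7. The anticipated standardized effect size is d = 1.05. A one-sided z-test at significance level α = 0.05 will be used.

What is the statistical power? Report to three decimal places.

Power ≈ 0.871

Noncentrality parameter: δ = d·√n = 1.05 × √7 = 2.7780
One-sided α = 0.05 → critical value z_{0.05} = 1.645.
Power = P(Z > 1.645 − δ) = Φ(1.133) = 0.8714.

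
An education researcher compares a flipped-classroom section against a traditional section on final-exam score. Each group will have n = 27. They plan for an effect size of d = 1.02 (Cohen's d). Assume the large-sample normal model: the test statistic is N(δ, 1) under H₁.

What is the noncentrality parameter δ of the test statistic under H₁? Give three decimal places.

δ = d·√(n/2) = 1.02 × √(27/2) = 3.7477

δ ≈ 3.748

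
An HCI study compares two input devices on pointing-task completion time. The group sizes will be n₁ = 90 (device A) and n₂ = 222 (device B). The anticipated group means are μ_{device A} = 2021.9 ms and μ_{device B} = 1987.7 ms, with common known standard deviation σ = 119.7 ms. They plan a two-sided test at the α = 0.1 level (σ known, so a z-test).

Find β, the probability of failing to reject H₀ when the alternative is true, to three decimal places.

Standardized effect: d = |μ_{device A} − μ_{device B}| / σ = |2021.9 − 1987.7| / 119.7 = 0.2857
Noncentrality parameter: δ = d / √(1/n₁ + 1/n₂) = 0.2857 / √(1/90 + 1/222) = 2.2864
Two-sided α = 0.1 → critical value z_{0.05} = 1.645.
Power = Φ(δ − 1.645) + Φ(−δ − 1.645) = Φ(0.642) + Φ(-3.931) = 0.7394 + 0.0000 = 0.7395.
Type II error: β = 1 − power = 1 − 0.7395 = 0.2605.

β ≈ 0.261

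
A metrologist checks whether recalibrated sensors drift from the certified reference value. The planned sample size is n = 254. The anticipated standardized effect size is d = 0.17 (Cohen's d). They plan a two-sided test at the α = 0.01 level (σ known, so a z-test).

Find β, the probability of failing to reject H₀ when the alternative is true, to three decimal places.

Noncentrality parameter: λ = d·√n = 0.17 × √254 = 2.7094
Critical value for a two-sided test at α = 0.01: z_{α/2} = 2.576.
Power = Φ(λ − 2.576) + Φ(−λ − 2.576) = Φ(0.134) + Φ(-5.285) = 0.5531 + 0.0000 = 0.5531.
Type II error: β = 1 − power = 1 − 0.5531 = 0.4469.

β ≈ 0.447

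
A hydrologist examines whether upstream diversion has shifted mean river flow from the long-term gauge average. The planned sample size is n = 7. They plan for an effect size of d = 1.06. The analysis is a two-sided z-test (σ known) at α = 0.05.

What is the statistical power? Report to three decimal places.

Noncentrality parameter: λ = d·√n = 1.06 × √7 = 2.8045
Critical value for a two-sided test at α = 0.05: z_{α/2} = 1.960.
Power = Φ(λ − 1.960) + Φ(−λ − 1.960) = Φ(0.845) + Φ(-4.764) = 0.8008 + 0.0000 = 0.8008.

Power ≈ 0.801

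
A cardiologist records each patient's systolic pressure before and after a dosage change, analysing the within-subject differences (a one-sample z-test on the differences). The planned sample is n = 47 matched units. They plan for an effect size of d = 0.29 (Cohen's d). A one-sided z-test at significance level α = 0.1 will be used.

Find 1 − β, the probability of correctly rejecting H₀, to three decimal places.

Power ≈ 0.760

Noncentrality parameter: δ = d·√n = 0.29 × √47 = 1.9881
Critical value for a one-sided test at α = 0.1: z_α = 1.282.
Power = P(Z > 1.282 − δ) = Φ(0.707) = 0.7601.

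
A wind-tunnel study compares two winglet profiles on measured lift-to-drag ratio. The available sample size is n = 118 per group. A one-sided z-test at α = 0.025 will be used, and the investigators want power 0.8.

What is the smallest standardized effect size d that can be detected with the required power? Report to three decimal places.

Need Φ(δ − 1.960) = 0.8, so δ = 1.960 + 0.842 = 2.802.
δ = d·√(n/2) ⇒ d = δ/√(n/2) = 2.802/√(118/2) = 0.3647.

d ≈ 0.365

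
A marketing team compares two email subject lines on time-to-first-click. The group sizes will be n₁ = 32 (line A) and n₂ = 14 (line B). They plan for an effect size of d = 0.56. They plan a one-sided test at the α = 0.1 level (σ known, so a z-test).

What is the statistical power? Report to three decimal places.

Power ≈ 0.679

Noncentrality parameter: δ = d / √(1/n₁ + 1/n₂) = 0.56 / √(1/32 + 1/14) = 1.7476
Critical value for a one-sided test at α = 0.1: z_α = 1.282.
Power = Φ(δ − 1.282) = Φ(0.466) = 0.6794.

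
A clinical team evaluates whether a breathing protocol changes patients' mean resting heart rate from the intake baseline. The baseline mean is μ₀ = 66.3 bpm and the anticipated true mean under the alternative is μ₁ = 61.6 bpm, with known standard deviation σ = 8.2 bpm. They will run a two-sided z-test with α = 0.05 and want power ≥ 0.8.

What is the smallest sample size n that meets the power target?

n = 24

Standardized effect: d = |μ₁ − μ₀| / σ = |61.6 − 66.3| / 8.2 = 0.5732
For power 0.8 need Φ(δ − z_{0.025}) = 0.8, so δ = z_{0.025} + z_{0.20} = 1.960 + 0.842 = 2.802.
(The Φ(−δ − z_{α/2}) term is vanishingly small for δ > 0 and is dropped in the standard sample-size formula.)
δ = d·√n ⇒ n = (δ/d)² = (2.802 / 0.5732)² = 23.89.
Rounding up, n = 24.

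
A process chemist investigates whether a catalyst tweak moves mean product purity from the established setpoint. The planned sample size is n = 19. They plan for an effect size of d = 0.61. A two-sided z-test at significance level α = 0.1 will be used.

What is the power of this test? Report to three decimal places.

Noncentrality parameter: δ = d·√n = 0.61 × √19 = 2.6589
Two-sided α = 0.1 → critical value z_{0.05} = 1.645.
Power = Φ(δ − 1.645) + Φ(−δ − 1.645) = Φ(1.014) + Φ(-4.304) = 0.8447 + 0.0000 = 0.8447.

Power ≈ 0.845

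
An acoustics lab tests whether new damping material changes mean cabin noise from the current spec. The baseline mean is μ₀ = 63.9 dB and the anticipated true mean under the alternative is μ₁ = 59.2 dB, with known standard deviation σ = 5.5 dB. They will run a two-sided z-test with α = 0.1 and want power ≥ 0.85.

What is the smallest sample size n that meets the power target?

Standardized effect: d = |μ₁ − μ₀| / σ = |59.2 − 63.9| / 5.5 = 0.8545
For power 0.85 need Φ(δ − z_{0.05}) = 0.85, so δ = z_{0.05} + z_{0.15} = 1.645 + 1.036 = 2.681.
(For δ > 0 the lower-tail rejection region contributes negligibly to power, so the one-term inversion is standard.)
δ = d·√n ⇒ n = (δ/d)² = (2.681 / 0.8545)² = 9.85.
Round up to the next whole unit.

n = 10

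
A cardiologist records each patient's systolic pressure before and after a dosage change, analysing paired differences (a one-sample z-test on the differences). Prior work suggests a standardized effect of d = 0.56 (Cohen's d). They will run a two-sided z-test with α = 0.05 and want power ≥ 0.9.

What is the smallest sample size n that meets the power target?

n = 34

For power 0.9 need Φ(δ − z_{0.025}) = 0.9, so δ = z_{0.025} + z_{0.10} = 1.960 + 1.282 = 3.242.
(Ignoring the negligible lower-tail rejection probability gives the usual closed-form inversion.)
δ = d·√n ⇒ n = (δ/d)² = (3.242 / 0.56)² = 33.51.
Rounding up, n = 34.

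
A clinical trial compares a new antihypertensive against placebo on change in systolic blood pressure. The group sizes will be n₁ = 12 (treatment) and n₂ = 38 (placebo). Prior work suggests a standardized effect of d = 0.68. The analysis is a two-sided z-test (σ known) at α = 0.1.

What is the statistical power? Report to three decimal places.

Power ≈ 0.659

Noncentrality parameter: δ = d / √(1/n₁ + 1/n₂) = 0.68 / √(1/12 + 1/38) = 2.0536
Two-sided α = 0.1 → critical value z_{0.05} = 1.645.
Power = Φ(δ − 1.645) + Φ(−δ − 1.645) = Φ(0.409) + Φ(-3.698) = 0.6586 + 0.0001 = 0.6587.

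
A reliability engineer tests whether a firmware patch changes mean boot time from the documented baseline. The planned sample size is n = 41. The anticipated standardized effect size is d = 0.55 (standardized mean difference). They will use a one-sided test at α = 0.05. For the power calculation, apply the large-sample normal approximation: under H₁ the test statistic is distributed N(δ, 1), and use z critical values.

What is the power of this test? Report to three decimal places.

Noncentrality parameter: δ = d·√n = 0.55 × √41 = 3.5217
One-sided α = 0.05 → critical value z_{0.05} = 1.645.
Power = P(Z > 1.645 − δ) = Φ(1.877) = 0.9697.

Power ≈ 0.970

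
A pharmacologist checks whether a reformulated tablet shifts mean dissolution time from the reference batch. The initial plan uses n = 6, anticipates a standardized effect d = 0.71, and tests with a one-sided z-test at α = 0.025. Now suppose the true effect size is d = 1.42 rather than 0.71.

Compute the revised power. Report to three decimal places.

Power ≈ 0.936

With d = 1.42: δ = d·√n = 1.42 × √6 = 3.4783. Critical value z_{0.025} = 1.960.
Revised power = Φ(δ − 1.960) = Φ(1.518) = 0.9355.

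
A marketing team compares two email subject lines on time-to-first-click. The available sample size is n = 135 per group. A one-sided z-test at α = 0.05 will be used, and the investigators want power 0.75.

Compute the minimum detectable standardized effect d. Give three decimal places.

Required noncentrality: δ = z_{0.05} + z_{0.25} = 1.645 + 0.674 = 2.319.
δ = d·√(n/2) ⇒ d = δ/√(n/2) = 2.319/√(135/2) = 0.2823.

d ≈ 0.282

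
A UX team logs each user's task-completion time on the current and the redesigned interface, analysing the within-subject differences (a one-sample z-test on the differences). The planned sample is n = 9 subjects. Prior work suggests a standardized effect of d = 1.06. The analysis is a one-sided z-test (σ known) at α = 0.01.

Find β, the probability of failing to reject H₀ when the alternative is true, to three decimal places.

Noncentrality parameter: δ = d·√n = 1.06 × √9 = 3.1800
Critical value for a one-sided test at α = 0.01: z_α = 2.326.
Power = P(Z > 2.326 − δ) = Φ(0.854) = 0.8034.
Type II error: β = 1 − power = 1 − 0.8034 = 0.1966.

β ≈ 0.197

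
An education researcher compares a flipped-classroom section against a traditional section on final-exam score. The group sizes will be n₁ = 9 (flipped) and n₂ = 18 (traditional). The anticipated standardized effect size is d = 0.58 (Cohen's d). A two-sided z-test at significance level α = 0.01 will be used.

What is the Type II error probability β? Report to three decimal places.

Noncentrality parameter: λ = d / √(1/n₁ + 1/n₂) = 0.58 / √(1/9 + 1/18) = 1.4207
Two-sided α = 0.01 → critical value z_{0.005} = 2.576.
Power = Φ(λ − 2.576) + Φ(−λ − 2.576) = Φ(-1.155) + Φ(-3.997) = 0.1240 + 0.0000 = 0.1241.
Type II error: β = 1 − power = 1 − 0.1241 = 0.8759.

β ≈ 0.876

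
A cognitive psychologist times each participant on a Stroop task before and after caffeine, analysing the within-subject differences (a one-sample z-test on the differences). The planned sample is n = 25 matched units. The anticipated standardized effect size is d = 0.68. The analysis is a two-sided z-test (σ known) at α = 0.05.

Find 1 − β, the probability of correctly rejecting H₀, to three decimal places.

Power ≈ 0.925

Noncentrality parameter: δ = d·√n = 0.68 × √25 = 3.4000
Critical value for a two-sided test at α = 0.05: z_{α/2} = 1.960.
Power = Φ(δ − 1.960) + Φ(−δ − 1.960) = Φ(1.440) + Φ(-5.360) = 0.9251 + 0.0000 = 0.9251.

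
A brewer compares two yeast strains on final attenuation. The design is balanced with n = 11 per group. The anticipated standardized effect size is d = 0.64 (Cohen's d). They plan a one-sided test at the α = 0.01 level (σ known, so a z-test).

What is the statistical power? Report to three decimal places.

Noncentrality parameter: δ = d·√(n/2) = 0.64 × √(11/2) = 1.5009
Critical value for a one-sided test at α = 0.01: z_α = 2.326.
Power = Φ(δ − 2.326) = Φ(-0.825) = 0.2046.

Power ≈ 0.205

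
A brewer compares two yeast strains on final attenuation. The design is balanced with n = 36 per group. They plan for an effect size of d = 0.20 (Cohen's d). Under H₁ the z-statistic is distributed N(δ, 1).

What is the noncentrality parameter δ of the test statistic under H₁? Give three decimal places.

δ ≈ 0.849

δ = d·√(n/2) = 0.20 × √(36/2) = 0.8485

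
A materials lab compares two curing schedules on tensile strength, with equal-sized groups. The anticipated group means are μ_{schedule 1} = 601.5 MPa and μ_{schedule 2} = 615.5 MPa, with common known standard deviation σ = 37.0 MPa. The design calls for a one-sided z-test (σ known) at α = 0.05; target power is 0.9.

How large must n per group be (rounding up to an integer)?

n = 120 per group

Standardized effect: d = |μ_{schedule 1} − μ_{schedule 2}| / σ = |601.5 − 615.5| / 37.0 = 0.3784
Set Φ(δ − 1.645) = 0.9; then δ − 1.645 = Φ⁻¹(0.9) = 1.282, giving δ = 2.926.
δ = d·√(n/2) ⇒ n = 2(δ/d)² = 2 × (2.926 / 0.3784)² = 119.63.
Rounding up, n = 120 per group.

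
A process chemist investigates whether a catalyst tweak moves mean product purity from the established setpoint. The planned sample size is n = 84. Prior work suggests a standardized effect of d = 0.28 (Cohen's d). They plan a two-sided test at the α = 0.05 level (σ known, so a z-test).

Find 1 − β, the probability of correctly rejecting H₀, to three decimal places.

Noncentrality parameter: δ = d·√n = 0.28 × √84 = 2.5662
Critical value for a two-sided test at α = 0.05: z_{α/2} = 1.960.
Power = Φ(δ − 1.960) + Φ(−δ − 1.960) = Φ(0.606) + Φ(-4.526) = 0.7278 + 0.0000 = 0.7278.

Power ≈ 0.728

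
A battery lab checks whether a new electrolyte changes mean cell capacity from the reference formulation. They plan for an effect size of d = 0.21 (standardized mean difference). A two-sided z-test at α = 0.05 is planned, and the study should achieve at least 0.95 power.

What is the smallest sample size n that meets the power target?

For power 0.95 need Φ(δ − z_{0.025}) = 0.95, so δ = z_{0.025} + z_{0.05} = 1.960 + 1.645 = 3.605.
(Ignoring the negligible lower-tail rejection probability gives the usual closed-form inversion.)
δ = d·√n ⇒ n = (δ/d)² = (3.605 / 0.21)² = 294.66.
Rounding up, n = 295.

n = 295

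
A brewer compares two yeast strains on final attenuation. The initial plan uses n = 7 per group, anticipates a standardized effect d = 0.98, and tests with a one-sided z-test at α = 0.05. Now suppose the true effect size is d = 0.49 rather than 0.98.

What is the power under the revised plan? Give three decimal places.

With d = 0.49: δ = d·√(n/2) = 0.49 × √(7/2) = 0.9167. Critical value z_{0.05} = 1.645.
Revised power = Φ(δ − 1.645) = Φ(-0.728) = 0.2333.

Power ≈ 0.233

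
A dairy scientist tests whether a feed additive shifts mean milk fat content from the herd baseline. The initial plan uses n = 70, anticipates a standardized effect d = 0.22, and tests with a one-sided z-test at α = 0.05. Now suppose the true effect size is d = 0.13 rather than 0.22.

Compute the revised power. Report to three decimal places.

With d = 0.13: δ = d·√n = 0.13 × √70 = 1.0877. Critical value z_{0.05} = 1.645.
Revised power = Φ(δ − 1.645) = Φ(-0.557) = 0.2887.

Power ≈ 0.289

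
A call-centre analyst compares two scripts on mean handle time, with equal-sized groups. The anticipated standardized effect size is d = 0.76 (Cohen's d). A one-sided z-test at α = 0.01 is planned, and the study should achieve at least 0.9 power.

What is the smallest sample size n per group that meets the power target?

For power 0.9 need Φ(δ − z_{0.01}) = 0.9, so δ = z_{0.01} + z_{0.10} = 2.326 + 1.282 = 3.608.
δ = d·√(n/2) ⇒ n = 2(δ/d)² = 2 × (3.608 / 0.76)² = 45.07.
Rounding up, n = 46 per group.

n = 46 per group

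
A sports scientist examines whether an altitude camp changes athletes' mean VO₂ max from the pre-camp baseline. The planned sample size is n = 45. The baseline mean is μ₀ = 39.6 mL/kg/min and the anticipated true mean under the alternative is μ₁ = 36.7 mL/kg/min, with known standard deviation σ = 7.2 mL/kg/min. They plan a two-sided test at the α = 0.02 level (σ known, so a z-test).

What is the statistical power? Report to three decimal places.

Power ≈ 0.646

Standardized effect: d = |μ₁ − μ₀| / σ = |36.7 − 39.6| / 7.2 = 0.4028
Noncentrality parameter: δ = d·√n = 0.4028 × √45 = 2.7019
Two-sided α = 0.02 → critical value z_{0.01} = 2.326.
Power = Φ(δ − 2.326) + Φ(−δ − 2.326) = Φ(0.376) + Φ(-5.028) = 0.6464 + 0.0000 = 0.6464.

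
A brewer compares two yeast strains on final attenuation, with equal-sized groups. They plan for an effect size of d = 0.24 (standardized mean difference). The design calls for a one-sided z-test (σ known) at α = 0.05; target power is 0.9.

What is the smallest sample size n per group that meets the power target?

n = 298 per group

Set Φ(δ − 1.645) = 0.9; then δ − 1.645 = Φ⁻¹(0.9) = 1.282, giving δ = 2.926.
δ = d·√(n/2) ⇒ n = 2(δ/d)² = 2 × (2.926 / 0.24)² = 297.36.
Round up to the next whole unit.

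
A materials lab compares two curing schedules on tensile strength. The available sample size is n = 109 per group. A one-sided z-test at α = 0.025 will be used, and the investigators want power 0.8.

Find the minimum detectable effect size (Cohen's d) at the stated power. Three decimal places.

d ≈ 0.379

Required noncentrality: δ = z_{0.025} + z_{0.20} = 1.960 + 0.842 = 2.802.
δ = d·√(n/2) ⇒ d = δ/√(n/2) = 2.802/√(109/2) = 0.3795.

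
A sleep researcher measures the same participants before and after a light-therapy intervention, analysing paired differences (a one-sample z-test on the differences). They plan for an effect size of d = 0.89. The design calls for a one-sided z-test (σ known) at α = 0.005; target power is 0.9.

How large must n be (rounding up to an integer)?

For power 0.9 need Φ(δ − z_{0.005}) = 0.9, so δ = z_{0.005} + z_{0.10} = 2.576 + 1.282 = 3.857.
δ = d·√n ⇒ n = (δ/d)² = (3.857 / 0.89)² = 18.78.
Round up to the next whole unit.

n = 19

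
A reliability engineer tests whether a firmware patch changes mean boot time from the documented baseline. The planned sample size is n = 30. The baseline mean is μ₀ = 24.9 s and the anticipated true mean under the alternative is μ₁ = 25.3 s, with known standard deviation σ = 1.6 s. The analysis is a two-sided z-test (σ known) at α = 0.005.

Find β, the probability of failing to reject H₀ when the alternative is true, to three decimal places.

β ≈ 0.925

Standardized effect: d = |μ₁ − μ₀| / σ = |25.3 − 24.9| / 1.6 = 0.2500
Noncentrality parameter: δ = d·√n = 0.2500 × √30 = 1.3693
Critical value for a two-sided test at α = 0.005: z_{α/2} = 2.807.
Power = Φ(δ − 2.807) + Φ(−δ − 2.807) = Φ(-1.438) + Φ(-4.176) = 0.0753 + 0.0000 = 0.0753.
Type II error: β = 1 − power = 1 − 0.0753 = 0.9247.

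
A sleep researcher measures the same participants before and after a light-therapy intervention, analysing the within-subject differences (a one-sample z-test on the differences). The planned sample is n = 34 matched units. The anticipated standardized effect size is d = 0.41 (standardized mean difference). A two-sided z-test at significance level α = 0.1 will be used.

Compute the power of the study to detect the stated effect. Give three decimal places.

Power ≈ 0.772

Noncentrality parameter: δ = d·√n = 0.41 × √34 = 2.3907
Critical value for a two-sided test at α = 0.1: z_{α/2} = 1.645.
Power = Φ(δ − 1.645) + Φ(−δ − 1.645) = Φ(0.746) + Φ(-4.036) = 0.7721 + 0.0000 = 0.7721.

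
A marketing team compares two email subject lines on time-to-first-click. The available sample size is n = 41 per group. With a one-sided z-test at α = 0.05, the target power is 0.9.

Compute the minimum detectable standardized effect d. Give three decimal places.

d ≈ 0.646

Need Φ(δ − 1.645) = 0.9, so δ = 1.645 + 1.282 = 2.926.
δ = d·√(n/2) ⇒ d = δ/√(n/2) = 2.926/√(41/2) = 0.6463.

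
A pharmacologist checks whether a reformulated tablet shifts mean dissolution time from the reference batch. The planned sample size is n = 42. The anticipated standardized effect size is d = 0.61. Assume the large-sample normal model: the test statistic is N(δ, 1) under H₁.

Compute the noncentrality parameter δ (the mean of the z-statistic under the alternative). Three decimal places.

δ ≈ 3.953

δ = d·√n = 0.61 × √42 = 3.9533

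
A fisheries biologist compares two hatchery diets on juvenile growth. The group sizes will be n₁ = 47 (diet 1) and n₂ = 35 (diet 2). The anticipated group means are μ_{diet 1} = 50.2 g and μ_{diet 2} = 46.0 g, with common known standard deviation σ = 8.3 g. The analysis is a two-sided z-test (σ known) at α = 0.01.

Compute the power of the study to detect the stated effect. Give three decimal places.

Power ≈ 0.379

Standardized effect: d = |μ_{diet 1} − μ_{diet 2}| / σ = |50.2 − 46.0| / 8.3 = 0.5060
Noncentrality parameter: δ = d / √(1/n₁ + 1/n₂) = 0.5060 / √(1/47 + 1/35) = 2.2665
Two-sided α = 0.01 → critical value z_{0.005} = 2.576.
Power = Φ(δ − 2.576) + Φ(−δ − 2.576) = Φ(-0.309) + Φ(-4.842) = 0.3785 + 0.0000 = 0.3785.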